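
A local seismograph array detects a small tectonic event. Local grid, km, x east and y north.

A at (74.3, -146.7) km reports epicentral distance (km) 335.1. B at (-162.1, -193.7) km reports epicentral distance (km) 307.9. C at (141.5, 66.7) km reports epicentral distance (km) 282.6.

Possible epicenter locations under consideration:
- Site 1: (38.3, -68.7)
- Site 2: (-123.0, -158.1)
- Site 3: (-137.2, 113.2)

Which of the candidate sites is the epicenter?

Site 3

For each candidate, compare |candidate − station| to the reported distance:
Site 1: residuals A 249.2, B 71.7, C 112.4 → max 249.2 km
Site 2: residuals A 137.5, B 255.0, C 64.5 → max 255.0 km
Site 3: residuals A 0.0, B 0.0, C 0.0 → max 0.0 km
Only Site 3 has all residuals ≈ 0.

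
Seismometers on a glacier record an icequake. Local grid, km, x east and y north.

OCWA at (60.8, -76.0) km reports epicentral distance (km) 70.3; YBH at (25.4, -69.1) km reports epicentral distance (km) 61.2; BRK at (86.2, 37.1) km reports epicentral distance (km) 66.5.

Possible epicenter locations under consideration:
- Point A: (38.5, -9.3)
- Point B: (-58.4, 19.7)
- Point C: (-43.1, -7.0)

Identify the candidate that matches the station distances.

For each candidate, compare |candidate − station| to the reported distance:
Point A: residuals OCWA 0.0, YBH 0.0, BRK 0.0 → max 0.0 km
Point B: residuals OCWA 82.6, YBH 60.9, BRK 79.1 → max 82.6 km
Point C: residuals OCWA 54.4, YBH 31.3, BRK 70.1 → max 70.1 km
Only Point A has all residuals ≈ 0.

Point A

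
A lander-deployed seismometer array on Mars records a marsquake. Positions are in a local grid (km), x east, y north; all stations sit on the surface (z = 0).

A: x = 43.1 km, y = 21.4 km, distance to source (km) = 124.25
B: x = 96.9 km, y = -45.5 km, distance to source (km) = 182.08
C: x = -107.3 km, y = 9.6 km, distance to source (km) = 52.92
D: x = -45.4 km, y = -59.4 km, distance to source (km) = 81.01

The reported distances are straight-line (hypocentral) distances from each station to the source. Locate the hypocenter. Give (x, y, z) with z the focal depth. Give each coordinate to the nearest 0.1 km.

Each station gives a sphere (x−x_i)² + (y−y_i)² + z² = d_i² (stations at z=0).
Subtracting the A sphere from B and C: z² cancels, leaving linear equations in x and y:
107.6 x − 133.8 y = -8570.77
-300.8 x − 23.6 y = 21927.42
Solving: x ≈ -73.298, y ≈ 5.111 km (keep extra digits for the depth step; rounded: -73.3, 5.1).
Then from the A sphere: z² = 124.25² − (x − 43.1)² − (y − 21.4)² with x = -73.298, y = 5.111, so z ≈ 40.302 ≈ 40.3 km.
Check against D (with the unrounded solution): distance 81.02 ≈ 81.01 km. ✓

x ≈ -73.3 km, y ≈ 5.1 km, depth ≈ 40.3 km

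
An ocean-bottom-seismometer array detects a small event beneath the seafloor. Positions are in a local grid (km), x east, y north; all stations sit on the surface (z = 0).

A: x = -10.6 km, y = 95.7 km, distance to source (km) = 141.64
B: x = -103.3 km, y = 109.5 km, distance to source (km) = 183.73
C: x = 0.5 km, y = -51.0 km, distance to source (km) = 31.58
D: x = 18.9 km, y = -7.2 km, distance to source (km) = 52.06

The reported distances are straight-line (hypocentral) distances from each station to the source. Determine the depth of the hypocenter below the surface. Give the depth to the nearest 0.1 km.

30.0 km

Each station gives a sphere (x−x_i)² + (y−y_i)² + z² = d_i² (stations at z=0).
Subtracting the A sphere from B and C: z² cancels, leaving linear equations in x and y:
-185.4 x + 27.6 y = -304.53
22.2 x − 293.4 y = 12394.99
Solving: x ≈ -4.699, y ≈ -42.602 km (keep extra digits for the depth step; rounded: -4.7, -42.6).
Then from the A sphere: z² = 141.64² − (x + 10.6)² − (y − 95.7)² with x = -4.699, y = -42.602, so z ≈ 29.994 ≈ 30.0 km.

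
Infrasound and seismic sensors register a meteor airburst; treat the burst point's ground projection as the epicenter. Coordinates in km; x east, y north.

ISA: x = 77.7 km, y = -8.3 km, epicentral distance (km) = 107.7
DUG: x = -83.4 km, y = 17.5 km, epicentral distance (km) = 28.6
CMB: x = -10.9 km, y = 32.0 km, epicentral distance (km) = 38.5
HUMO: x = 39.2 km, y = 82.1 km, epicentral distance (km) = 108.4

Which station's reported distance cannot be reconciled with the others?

Solve using three stations at a time. Using ISA, CMB, HUMO (subtract circle equations pairwise → linear system) gives (x, y) ≈ (-29.8, -1.5).
Distances from that point to each station vs reported:
  ISA: calculated 107.7 vs reported 107.7 → residual 0.0 km
  DUG: calculated 56.9 vs reported 28.6 → residual 28.3 km
  CMB: calculated 38.5 vs reported 38.5 → residual 0.0 km
  HUMO: calculated 108.4 vs reported 108.4 → residual 0.0 km
ISA, CMB, HUMO are mutually consistent (residuals ≈ 0); DUG is off by 28.3 km.

DUG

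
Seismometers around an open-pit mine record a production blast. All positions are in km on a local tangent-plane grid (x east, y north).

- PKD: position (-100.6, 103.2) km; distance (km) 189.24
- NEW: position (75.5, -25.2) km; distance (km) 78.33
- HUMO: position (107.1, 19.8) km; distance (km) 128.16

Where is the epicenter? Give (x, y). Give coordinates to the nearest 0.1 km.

Circle about each station: (x + 100.6)² + (y − 103.2)² = 189.24²; (x − 75.5)² + (y + 25.2)² = 78.33²; (x − 107.1)² + (y − 19.8)² = 128.16².
Subtracting the PKD equation from the NEW and HUMO equations removes the quadratic terms:
352.2 x − 256.8 y = 15240.88
415.4 x − 166.8 y = 10478.64
Solving the 2×2 system: x ≈ 3.1, y ≈ -55.1 km.

3.1 km east, -55.1 km north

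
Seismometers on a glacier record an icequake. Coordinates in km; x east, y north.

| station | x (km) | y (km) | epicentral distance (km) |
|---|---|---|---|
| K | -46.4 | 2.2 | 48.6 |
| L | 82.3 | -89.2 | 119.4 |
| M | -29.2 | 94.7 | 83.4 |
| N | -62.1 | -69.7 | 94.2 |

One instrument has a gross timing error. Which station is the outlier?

M

Solve using three stations at a time. Using K, L, N (subtract circle equations pairwise → linear system) gives (x, y) ≈ (2.1, -0.8).
Distances from that point to each station vs reported:
  K: calculated 48.6 vs reported 48.6 → residual 0.0 km
  L: calculated 119.4 vs reported 119.4 → residual 0.0 km
  M: calculated 100.5 vs reported 83.4 → residual 17.1 km
  N: calculated 94.2 vs reported 94.2 → residual 0.0 km
K, L, N are mutually consistent (residuals ≈ 0); M is off by 17.1 km.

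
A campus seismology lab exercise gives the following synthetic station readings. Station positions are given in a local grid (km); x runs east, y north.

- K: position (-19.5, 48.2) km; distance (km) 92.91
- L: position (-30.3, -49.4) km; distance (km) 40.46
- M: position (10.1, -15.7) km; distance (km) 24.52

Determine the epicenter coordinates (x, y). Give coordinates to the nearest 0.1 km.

Circle about each station: (x + 19.5)² + (y − 48.2)² = 92.91²; (x + 30.3)² + (y + 49.4)² = 40.46²; (x − 10.1)² + (y + 15.7)² = 24.52².
Subtracting pairs of circle equations eliminates x²+y² and gives linear equations (the radical axes):
-21.6 x − 195.2 y = 7650.22
59.2 x − 127.8 y = 5676.05
Solving the 2×2 system: x ≈ 9.1, y ≈ -40.2 km.

(9.1, -40.2)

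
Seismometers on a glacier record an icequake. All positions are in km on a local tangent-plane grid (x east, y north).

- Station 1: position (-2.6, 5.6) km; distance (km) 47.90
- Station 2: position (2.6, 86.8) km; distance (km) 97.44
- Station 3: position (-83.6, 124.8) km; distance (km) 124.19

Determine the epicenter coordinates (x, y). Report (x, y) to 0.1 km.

-50.5 km east, 5.1 km north

Circle about each station: (x + 2.6)² + (y − 5.6)² = 47.90²; (x − 2.6)² + (y − 86.8)² = 97.44²; (x + 83.6)² + (y − 124.8)² = 124.19².
Subtracting pairs of circle equations eliminates x²+y² and gives linear equations (the radical axes):
10.4 x + 162.4 y = 302.74
-162.0 x + 238.4 y = 9397.13
Solving the 2×2 system: x ≈ -50.5, y ≈ 5.1 km.
Check against Station 1 (with the unrounded x, y): √((x + 2.6)²+(y − 5.6)²) = 47.91 ≈ 47.90 km. ✓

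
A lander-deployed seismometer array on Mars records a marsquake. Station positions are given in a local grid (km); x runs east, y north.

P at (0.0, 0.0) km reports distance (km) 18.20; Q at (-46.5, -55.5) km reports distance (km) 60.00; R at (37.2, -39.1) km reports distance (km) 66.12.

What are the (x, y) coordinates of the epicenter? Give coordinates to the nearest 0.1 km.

x ≈ -18.0 km, y ≈ -2.7 km

Circle about each station: x² + y² = 18.20²; (x + 46.5)² + (y + 55.5)² = 60.00²; (x − 37.2)² + (y + 39.1)² = 66.12².
Subtracting the P equation from the Q and R equations removes the quadratic terms:
-93.0 x − 111.0 y = 1973.74
74.4 x − 78.2 y = -1127.96
Solving the 2×2 system: x ≈ -18.0, y ≈ -2.7 km.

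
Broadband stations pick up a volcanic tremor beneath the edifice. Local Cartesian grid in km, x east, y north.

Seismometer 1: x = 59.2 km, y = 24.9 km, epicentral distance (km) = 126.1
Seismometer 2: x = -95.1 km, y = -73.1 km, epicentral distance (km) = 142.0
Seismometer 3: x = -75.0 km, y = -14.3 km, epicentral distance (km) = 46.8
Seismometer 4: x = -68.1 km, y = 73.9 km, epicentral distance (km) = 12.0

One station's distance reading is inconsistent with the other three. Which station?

Seismometer 3

Solve using three stations at a time. Using Seismometer 1, Seismometer 2, Seismometer 4 (subtract circle equations pairwise → linear system) gives (x, y) ≈ (-60.5, 64.6).
Distances from that point to each station vs reported:
  Seismometer 1: calculated 126.1 vs reported 126.1 → residual 0.0 km
  Seismometer 2: calculated 142.0 vs reported 142.0 → residual 0.0 km
  Seismometer 3: calculated 80.2 vs reported 46.8 → residual 33.4 km
  Seismometer 4: calculated 12.0 vs reported 12.0 → residual 0.0 km
Seismometer 1, Seismometer 2, Seismometer 4 are mutually consistent (residuals ≈ 0); Seismometer 3 is off by 33.4 km.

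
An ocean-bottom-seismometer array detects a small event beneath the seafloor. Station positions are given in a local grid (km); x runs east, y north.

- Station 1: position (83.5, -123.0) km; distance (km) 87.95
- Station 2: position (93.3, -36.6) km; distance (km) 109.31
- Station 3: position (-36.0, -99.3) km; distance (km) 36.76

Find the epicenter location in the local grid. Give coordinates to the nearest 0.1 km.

0.4 km east, -94.2 km north

Circle about each station: (x − 83.5)² + (y + 123.0)² = 87.95²; (x − 93.3)² + (y + 36.6)² = 109.31²; (x + 36.0)² + (y + 99.3)² = 36.76².
Subtracting the Station 1 equation from the Station 2 and Station 3 equations removes the quadratic terms:
19.6 x + 172.8 y = -16270.27
-239.0 x + 47.4 y = -4560.86
Solving the 2×2 system: x ≈ 0.4, y ≈ -94.2 km.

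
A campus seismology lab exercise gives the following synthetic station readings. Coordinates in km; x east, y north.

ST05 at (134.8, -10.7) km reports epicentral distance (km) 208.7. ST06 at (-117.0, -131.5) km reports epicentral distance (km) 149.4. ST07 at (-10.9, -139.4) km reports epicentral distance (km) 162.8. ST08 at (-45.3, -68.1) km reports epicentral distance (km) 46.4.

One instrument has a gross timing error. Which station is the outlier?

ST08

Solve using three stations at a time. Using ST05, ST06, ST07 (subtract circle equations pairwise → linear system) gives (x, y) ≈ (-72.7, 11.2).
Distances from that point to each station vs reported:
  ST05: calculated 208.7 vs reported 208.7 → residual 0.0 km
  ST06: calculated 149.4 vs reported 149.4 → residual 0.0 km
  ST07: calculated 162.8 vs reported 162.8 → residual 0.0 km
  ST08: calculated 83.9 vs reported 46.4 → residual 37.5 km
ST05, ST06, ST07 are mutually consistent (residuals ≈ 0); ST08 is off by 37.5 km.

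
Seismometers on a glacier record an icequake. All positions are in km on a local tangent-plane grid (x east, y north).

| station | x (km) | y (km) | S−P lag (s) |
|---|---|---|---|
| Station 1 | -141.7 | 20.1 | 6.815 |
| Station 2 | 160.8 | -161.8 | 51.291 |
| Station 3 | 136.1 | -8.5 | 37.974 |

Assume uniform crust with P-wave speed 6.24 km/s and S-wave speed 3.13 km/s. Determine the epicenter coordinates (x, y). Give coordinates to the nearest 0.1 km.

Distance from S−P lag: d = Δt · v_P v_S / (v_P − v_S) = Δt · (6.24·3.13)/(6.24−3.13) ≈ 6.2801·Δt.
So d_Station 1 = 42.80, d_Station 2 = 322.11, d_Station 3 = 238.48 km.
Circle about each station: (x + 141.7)² + (y − 20.1)² = 42.80²; (x − 160.8)² + (y + 161.8)² = 322.11²; (x − 136.1)² + (y + 8.5)² = 238.48².
Subtracting the Station 1 equation from the Station 2 and Station 3 equations removes the quadratic terms:
605.0 x − 363.8 y = -70370.03
555.6 x − 57.2 y = -56928.31
Solving the 2×2 system: x ≈ -99.6, y ≈ 27.8 km.
Check against Station 1 (with the unrounded x, y): √((x + 141.7)²+(y − 20.1)²) = 42.80 ≈ 42.80 km. ✓

x ≈ -99.6 km, y ≈ 27.8 km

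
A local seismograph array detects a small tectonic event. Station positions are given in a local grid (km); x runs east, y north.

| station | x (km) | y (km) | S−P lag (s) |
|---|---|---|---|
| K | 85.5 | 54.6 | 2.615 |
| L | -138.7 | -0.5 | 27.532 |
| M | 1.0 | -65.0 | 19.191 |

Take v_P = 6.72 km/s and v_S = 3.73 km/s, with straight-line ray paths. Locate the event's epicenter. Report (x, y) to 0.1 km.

x ≈ 79.2 km, y ≈ 75.6 km

Distance from S−P lag: d = Δt · v_P v_S / (v_P − v_S) = Δt · (6.72·3.73)/(6.72−3.73) ≈ 8.3831·Δt.
So d_K = 21.92, d_L = 230.80, d_M = 160.88 km.
Circle about each station: (x − 85.5)² + (y − 54.6)² = 21.92²; (x + 138.7)² + (y + 0.5)² = 230.80²; (x − 1.0)² + (y + 65.0)² = 160.88².
Subtracting pairs of circle equations eliminates x²+y² and gives linear equations (the radical axes):
-448.4 x − 110.2 y = -43841.62
-169.0 x − 239.2 y = -31467.30
Solving the 2×2 system: x ≈ 79.2, y ≈ 75.6 km.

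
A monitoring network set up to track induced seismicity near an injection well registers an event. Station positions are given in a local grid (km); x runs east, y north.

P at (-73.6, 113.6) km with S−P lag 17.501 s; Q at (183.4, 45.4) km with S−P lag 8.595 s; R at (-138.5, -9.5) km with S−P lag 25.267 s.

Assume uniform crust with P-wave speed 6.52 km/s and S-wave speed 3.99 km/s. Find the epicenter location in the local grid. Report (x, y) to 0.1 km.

103.9 km east, 84.0 km north

Distance from S−P lag: d = Δt · v_P v_S / (v_P − v_S) = Δt · (6.52·3.99)/(6.52−3.99) ≈ 10.2825·Δt.
So d_P = 179.95, d_Q = 88.38, d_R = 259.81 km.
Circle about each station: (x + 73.6)² + (y − 113.6)² = 179.95²; (x − 183.4)² + (y − 45.4)² = 88.38²; (x + 138.5)² + (y + 9.5)² = 259.81².
Subtracting the P equation from the Q and R equations removes the quadratic terms:
514.0 x − 136.4 y = 41945.78
-129.8 x − 246.2 y = -34168.65
Solving the 2×2 system: x ≈ 103.9, y ≈ 84.0 km.
Check against P (with the unrounded x, y): √((x + 73.6)²+(y − 113.6)²) = 179.95 ≈ 179.95 km. ✓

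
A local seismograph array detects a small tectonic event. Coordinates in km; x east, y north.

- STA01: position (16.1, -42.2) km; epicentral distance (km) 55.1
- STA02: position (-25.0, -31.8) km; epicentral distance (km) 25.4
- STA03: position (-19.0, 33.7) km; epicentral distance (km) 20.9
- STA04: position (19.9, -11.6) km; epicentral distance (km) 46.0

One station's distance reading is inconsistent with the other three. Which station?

STA03

Solve using three stations at a time. Using STA01, STA02, STA04 (subtract circle equations pairwise → linear system) gives (x, y) ≈ (-25.8, -6.4).
Distances from that point to each station vs reported:
  STA01: calculated 55.1 vs reported 55.1 → residual 0.0 km
  STA02: calculated 25.4 vs reported 25.4 → residual 0.0 km
  STA03: calculated 40.7 vs reported 20.9 → residual 19.8 km
  STA04: calculated 46.0 vs reported 46.0 → residual 0.0 km
STA01, STA02, STA04 are mutually consistent (residuals ≈ 0); STA03 is off by 19.8 km.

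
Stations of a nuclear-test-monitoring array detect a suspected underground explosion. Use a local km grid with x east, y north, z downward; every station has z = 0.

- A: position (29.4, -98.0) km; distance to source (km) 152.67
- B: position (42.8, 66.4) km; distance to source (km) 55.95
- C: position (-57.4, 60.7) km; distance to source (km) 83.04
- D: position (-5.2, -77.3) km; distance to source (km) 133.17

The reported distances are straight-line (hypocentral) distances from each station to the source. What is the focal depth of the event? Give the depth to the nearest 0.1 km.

Each station gives a sphere (x−x_i)² + (y−y_i)² + z² = d_i² (stations at z=0).
Subtracting the A sphere from B and C: z² cancels, leaving linear equations in x and y:
26.8 x + 328.8 y = 15950.17
-173.6 x + 317.4 y = 12923.38
Solving: x ≈ 12.402, y ≈ 47.499 km (keep extra digits for the depth step; rounded: 12.4, 47.5).
Then from the A sphere: z² = 152.67² − (x − 29.4)² − (y + 98.0)² with x = 12.402, y = 47.499, so z ≈ 43.003 ≈ 43.0 km.

z ≈ 43.0 km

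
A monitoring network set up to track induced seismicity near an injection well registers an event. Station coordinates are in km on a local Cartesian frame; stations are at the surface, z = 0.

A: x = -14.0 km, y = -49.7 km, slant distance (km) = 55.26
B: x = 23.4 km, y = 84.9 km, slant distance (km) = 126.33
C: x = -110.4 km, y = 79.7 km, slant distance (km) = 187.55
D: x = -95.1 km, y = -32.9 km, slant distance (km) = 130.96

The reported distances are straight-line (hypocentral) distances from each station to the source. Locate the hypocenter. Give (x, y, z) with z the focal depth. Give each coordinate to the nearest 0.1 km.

Each station gives a sphere (x−x_i)² + (y−y_i)² + z² = d_i² (stations at z=0).
Subtracting the A sphere from B and C: z² cancels, leaving linear equations in x and y:
74.8 x + 269.2 y = -7816.12
-192.8 x + 258.8 y = -16247.17
Solving: x ≈ 32.991, y ≈ -38.201 km (keep extra digits for the depth step; rounded: 33.0, -38.2).
Then from the A sphere: z² = 55.26² − (x + 14.0)² − (y + 49.7)² with x = 32.991, y = -38.201, so z ≈ 26.707 ≈ 26.7 km.

(33.0, -38.2, 26.7)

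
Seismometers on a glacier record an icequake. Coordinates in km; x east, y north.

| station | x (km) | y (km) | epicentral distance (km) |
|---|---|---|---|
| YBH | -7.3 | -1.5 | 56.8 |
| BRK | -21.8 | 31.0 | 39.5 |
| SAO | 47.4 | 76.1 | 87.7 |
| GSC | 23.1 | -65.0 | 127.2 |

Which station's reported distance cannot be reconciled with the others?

BRK

Solve using three stations at a time. Using YBH, SAO, GSC (subtract circle equations pairwise → linear system) gives (x, y) ≈ (-35.7, 47.9).
Distances from that point to each station vs reported:
  YBH: calculated 57.0 vs reported 56.8 → residual 0.2 km
  BRK: calculated 21.9 vs reported 39.5 → residual 17.6 km
  SAO: calculated 87.8 vs reported 87.7 → residual 0.1 km
  GSC: calculated 127.3 vs reported 127.2 → residual 0.1 km
YBH, SAO, GSC are mutually consistent (residuals ≈ 0); BRK is off by 17.6 km.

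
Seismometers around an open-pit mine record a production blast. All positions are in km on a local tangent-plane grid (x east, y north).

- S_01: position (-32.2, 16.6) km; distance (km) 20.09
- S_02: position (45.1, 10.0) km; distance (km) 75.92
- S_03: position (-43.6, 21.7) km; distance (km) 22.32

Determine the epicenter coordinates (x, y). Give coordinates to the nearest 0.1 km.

Circle about each station: (x + 32.2)² + (y − 16.6)² = 20.09²; (x − 45.1)² + (y − 10.0)² = 75.92²; (x + 43.6)² + (y − 21.7)² = 22.32².
Subtracting pairs of circle equations eliminates x²+y² and gives linear equations (the radical axes):
154.6 x − 13.2 y = -4538.63
-22.8 x + 10.2 y = 964.88
Solving the 2×2 system: x ≈ -26.3, y ≈ 35.8 km.

-26.3 km east, 35.8 km north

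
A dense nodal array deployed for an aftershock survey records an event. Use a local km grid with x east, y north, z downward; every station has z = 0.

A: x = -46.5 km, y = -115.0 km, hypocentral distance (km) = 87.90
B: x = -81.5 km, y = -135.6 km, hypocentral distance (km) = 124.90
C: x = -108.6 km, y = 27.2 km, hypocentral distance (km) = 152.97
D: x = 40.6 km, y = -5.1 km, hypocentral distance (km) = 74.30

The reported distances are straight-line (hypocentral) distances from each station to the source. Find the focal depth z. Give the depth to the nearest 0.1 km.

depth ≈ 39.1 km

Each station gives a sphere (x−x_i)² + (y−y_i)² + z² = d_i² (stations at z=0).
Subtracting the A sphere from B and C: z² cancels, leaving linear equations in x and y:
-70.0 x − 41.2 y = 1768.76
-124.2 x + 284.4 y = -18526.86
Solving: x ≈ 10.400, y ≈ -60.602 km (keep extra digits for the depth step; rounded: 10.4, -60.6).
Then from the A sphere: z² = 87.90² − (x + 46.5)² − (y + 115.0)² with x = 10.400, y = -60.602, so z ≈ 39.111 ≈ 39.1 km.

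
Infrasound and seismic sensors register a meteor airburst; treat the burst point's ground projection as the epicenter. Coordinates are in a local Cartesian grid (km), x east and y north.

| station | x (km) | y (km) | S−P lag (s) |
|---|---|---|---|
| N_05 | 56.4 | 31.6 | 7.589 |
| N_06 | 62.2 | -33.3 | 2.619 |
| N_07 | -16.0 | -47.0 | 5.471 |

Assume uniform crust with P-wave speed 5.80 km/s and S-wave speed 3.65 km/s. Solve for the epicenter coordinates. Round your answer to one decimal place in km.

Distance from S−P lag: d = Δt · v_P v_S / (v_P − v_S) = Δt · (5.80·3.65)/(5.80−3.65) ≈ 9.8465·Δt.
So d_N_05 = 74.73, d_N_06 = 25.79, d_N_07 = 53.87 km.
Circle about each station: (x − 56.4)² + (y − 31.6)² = 74.73²; (x − 62.2)² + (y + 33.3)² = 25.79²; (x + 16.0)² + (y + 47.0)² = 53.87².
Subtracting pairs of circle equations eliminates x²+y² and gives linear equations (the radical axes):
11.6 x − 129.8 y = 5717.66
-144.8 x − 157.2 y = 968.08
Solving the 2×2 system: x ≈ 37.5, y ≈ -40.7 km.

(37.5, -40.7)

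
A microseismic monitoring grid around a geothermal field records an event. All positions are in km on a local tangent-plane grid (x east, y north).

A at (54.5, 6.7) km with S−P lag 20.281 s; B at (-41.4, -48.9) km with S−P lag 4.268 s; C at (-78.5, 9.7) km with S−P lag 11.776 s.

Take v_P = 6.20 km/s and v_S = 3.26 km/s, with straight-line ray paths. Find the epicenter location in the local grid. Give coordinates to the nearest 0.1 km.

Distance from S−P lag: d = Δt · v_P v_S / (v_P − v_S) = Δt · (6.20·3.26)/(6.20−3.26) ≈ 6.8748·Δt.
So d_A = 139.43, d_B = 29.34, d_C = 80.96 km.
Circle about each station: (x − 54.5)² + (y − 6.7)² = 139.43²; (x + 41.4)² + (y + 48.9)² = 29.34²; (x + 78.5)² + (y − 9.7)² = 80.96².
Subtracting pairs of circle equations eliminates x²+y² and gives linear equations (the radical axes):
-191.8 x − 111.2 y = 19669.92
-266.0 x + 6.0 y = 16127.40
Solving the 2×2 system: x ≈ -62.2, y ≈ -69.6 km.

-62.2 km east, -69.6 km north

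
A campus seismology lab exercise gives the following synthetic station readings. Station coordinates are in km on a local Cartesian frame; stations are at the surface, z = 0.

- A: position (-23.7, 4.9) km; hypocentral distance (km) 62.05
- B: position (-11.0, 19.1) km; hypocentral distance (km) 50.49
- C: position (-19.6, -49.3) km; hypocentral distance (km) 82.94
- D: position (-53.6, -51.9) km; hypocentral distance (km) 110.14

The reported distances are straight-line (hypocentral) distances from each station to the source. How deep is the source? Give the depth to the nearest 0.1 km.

z ≈ 16.1 km

Each station gives a sphere (x−x_i)² + (y−y_i)² + z² = d_i² (stations at z=0).
Subtracting the A sphere from B and C: z² cancels, leaving linear equations in x and y:
25.4 x + 28.4 y = 1201.07
8.2 x − 108.4 y = -799.89
Solving: x ≈ 35.992, y ≈ 10.102 km (keep extra digits for the depth step; rounded: 36.0, 10.1).
Then from the A sphere: z² = 62.05² − (x + 23.7)² − (y − 4.9)² with x = 35.992, y = 10.102, so z ≈ 16.125 ≈ 16.1 km.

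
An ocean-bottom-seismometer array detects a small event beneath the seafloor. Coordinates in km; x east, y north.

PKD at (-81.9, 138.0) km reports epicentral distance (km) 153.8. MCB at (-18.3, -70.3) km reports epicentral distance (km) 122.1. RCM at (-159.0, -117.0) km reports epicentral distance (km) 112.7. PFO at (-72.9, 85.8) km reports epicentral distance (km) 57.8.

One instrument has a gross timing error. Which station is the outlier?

PFO

Solve using three stations at a time. Using PKD, MCB, RCM (subtract circle equations pairwise → linear system) gives (x, y) ≈ (-124.3, -9.8).
Distances from that point to each station vs reported:
  PKD: calculated 153.8 vs reported 153.8 → residual 0.0 km
  MCB: calculated 122.1 vs reported 122.1 → residual 0.0 km
  RCM: calculated 112.7 vs reported 112.7 → residual 0.0 km
  PFO: calculated 108.6 vs reported 57.8 → residual 50.8 km
PKD, MCB, RCM are mutually consistent (residuals ≈ 0); PFO is off by 50.8 km.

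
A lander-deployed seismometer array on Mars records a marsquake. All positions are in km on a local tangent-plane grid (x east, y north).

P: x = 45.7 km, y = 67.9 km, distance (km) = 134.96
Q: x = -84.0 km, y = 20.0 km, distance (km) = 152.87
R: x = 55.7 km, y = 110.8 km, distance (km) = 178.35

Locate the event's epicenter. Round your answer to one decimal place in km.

Circle about each station: (x − 45.7)² + (y − 67.9)² = 134.96²; (x + 84.0)² + (y − 20.0)² = 152.87²; (x − 55.7)² + (y − 110.8)² = 178.35².
Subtracting the P equation from the Q and R equations removes the quadratic terms:
-259.4 x − 95.8 y = -4397.94
20.0 x + 85.8 y = -4914.29
Solving the 2×2 system: x ≈ 41.7, y ≈ -67.0 km.

(41.7, -67.0)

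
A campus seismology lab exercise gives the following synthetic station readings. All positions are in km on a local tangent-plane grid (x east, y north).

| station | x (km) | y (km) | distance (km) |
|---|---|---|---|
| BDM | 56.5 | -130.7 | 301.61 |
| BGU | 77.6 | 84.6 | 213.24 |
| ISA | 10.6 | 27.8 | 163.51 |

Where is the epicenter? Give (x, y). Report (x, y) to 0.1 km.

x ≈ -134.9 km, y ≈ 102.4 km

Circle about each station: (x − 56.5)² + (y + 130.7)² = 301.61²; (x − 77.6)² + (y − 84.6)² = 213.24²; (x − 10.6)² + (y − 27.8)² = 163.51².
Subtracting the BDM equation from the BGU and ISA equations removes the quadratic terms:
42.2 x + 430.6 y = 38401.47
-91.8 x + 317.0 y = 44843.53
Solving the 2×2 system: x ≈ -134.9, y ≈ 102.4 km.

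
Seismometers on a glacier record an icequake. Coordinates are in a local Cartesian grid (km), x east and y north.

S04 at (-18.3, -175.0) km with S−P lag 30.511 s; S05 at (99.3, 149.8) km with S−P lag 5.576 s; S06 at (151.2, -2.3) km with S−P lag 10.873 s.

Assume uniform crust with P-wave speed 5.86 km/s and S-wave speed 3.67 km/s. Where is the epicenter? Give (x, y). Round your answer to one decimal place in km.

109.5 km east, 96.0 km north

Distance from S−P lag: d = Δt · v_P v_S / (v_P − v_S) = Δt · (5.86·3.67)/(5.86−3.67) ≈ 9.8202·Δt.
So d_S04 = 299.62, d_S05 = 54.76, d_S06 = 106.77 km.
Circle about each station: (x + 18.3)² + (y + 175.0)² = 299.62²; (x − 99.3)² + (y − 149.8)² = 54.76²; (x − 151.2)² + (y + 2.3)² = 106.77².
Subtracting the S04 equation from the S05 and S06 equations removes the quadratic terms:
235.2 x + 649.6 y = 88114.13
339.0 x + 345.4 y = 70279.15
Solving the 2×2 system: x ≈ 109.5, y ≈ 96.0 km.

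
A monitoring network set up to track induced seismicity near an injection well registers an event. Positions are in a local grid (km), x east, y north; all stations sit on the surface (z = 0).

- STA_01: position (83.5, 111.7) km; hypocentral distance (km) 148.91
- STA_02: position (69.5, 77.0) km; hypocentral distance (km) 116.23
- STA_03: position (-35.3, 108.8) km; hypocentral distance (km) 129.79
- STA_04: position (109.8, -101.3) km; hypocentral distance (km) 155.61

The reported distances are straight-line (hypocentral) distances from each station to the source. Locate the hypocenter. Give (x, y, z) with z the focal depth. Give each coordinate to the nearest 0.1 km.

Each station gives a sphere (x−x_i)² + (y−y_i)² + z² = d_i² (stations at z=0).
Subtracting the STA_01 sphere from STA_02 and STA_03: z² cancels, leaving linear equations in x and y:
-28.0 x − 69.4 y = -25.11
-237.6 x − 5.8 y = -1036.87
Solving: x ≈ 4.398, y ≈ -1.413 km (keep extra digits for the depth step; rounded: 4.4, -1.4).
Then from the STA_01 sphere: z² = 148.91² − (x − 83.5)² − (y − 111.7)² with x = 4.398, y = -1.413, so z ≈ 55.879 ≈ 55.9 km.

(4.4, -1.4, 55.9)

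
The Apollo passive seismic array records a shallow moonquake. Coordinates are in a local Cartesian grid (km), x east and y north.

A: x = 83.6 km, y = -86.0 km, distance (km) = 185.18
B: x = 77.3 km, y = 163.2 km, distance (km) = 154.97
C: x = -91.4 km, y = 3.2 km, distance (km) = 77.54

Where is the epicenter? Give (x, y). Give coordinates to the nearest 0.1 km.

(-34.9, 56.3)

Circle about each station: (x − 83.6)² + (y + 86.0)² = 185.18²; (x − 77.3)² + (y − 163.2)² = 154.97²; (x + 91.4)² + (y − 3.2)² = 77.54².
Subtracting pairs of circle equations eliminates x²+y² and gives linear equations (the radical axes):
-12.6 x + 498.4 y = 28500.50
-350.0 x + 178.4 y = 22258.42
Solving the 2×2 system: x ≈ -34.9, y ≈ 56.3 km.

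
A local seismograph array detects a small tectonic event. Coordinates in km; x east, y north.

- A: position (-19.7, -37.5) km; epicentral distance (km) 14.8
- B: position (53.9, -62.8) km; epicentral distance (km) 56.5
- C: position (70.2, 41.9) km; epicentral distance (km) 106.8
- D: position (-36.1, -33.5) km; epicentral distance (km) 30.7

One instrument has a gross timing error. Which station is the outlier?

Solve using three stations at a time. Using A, C, D (subtract circle equations pairwise → linear system) gives (x, y) ≈ (-5.4, -33.6).
Distances from that point to each station vs reported:
  A: calculated 14.9 vs reported 14.8 → residual 0.1 km
  B: calculated 66.1 vs reported 56.5 → residual 9.6 km
  C: calculated 106.8 vs reported 106.8 → residual 0.0 km
  D: calculated 30.7 vs reported 30.7 → residual 0.0 km
A, C, D are mutually consistent (residuals ≈ 0); B is off by 9.6 km.

B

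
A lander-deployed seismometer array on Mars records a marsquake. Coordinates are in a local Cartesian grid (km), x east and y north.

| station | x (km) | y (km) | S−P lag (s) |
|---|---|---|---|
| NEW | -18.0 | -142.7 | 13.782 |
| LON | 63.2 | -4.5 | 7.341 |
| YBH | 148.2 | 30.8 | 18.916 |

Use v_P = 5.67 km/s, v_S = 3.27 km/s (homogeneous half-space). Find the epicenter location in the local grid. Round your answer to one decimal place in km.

22.9 km east, -44.4 km north

Distance from S−P lag: d = Δt · v_P v_S / (v_P − v_S) = Δt · (5.67·3.27)/(5.67−3.27) ≈ 7.7254·Δt.
So d_NEW = 106.47, d_LON = 56.71, d_YBH = 146.13 km.
Circle about each station: (x + 18.0)² + (y + 142.7)² = 106.47²; (x − 63.2)² + (y + 4.5)² = 56.71²; (x − 148.2)² + (y − 30.8)² = 146.13².
Subtracting the NEW equation from the LON and YBH equations removes the quadratic terms:
162.4 x + 276.4 y = -8552.96
332.4 x + 347.0 y = -7793.53
Solving the 2×2 system: x ≈ 22.9, y ≈ -44.4 km.
Check against NEW (with the unrounded x, y): √((x + 18.0)²+(y + 142.7)²) = 106.47 ≈ 106.47 km. ✓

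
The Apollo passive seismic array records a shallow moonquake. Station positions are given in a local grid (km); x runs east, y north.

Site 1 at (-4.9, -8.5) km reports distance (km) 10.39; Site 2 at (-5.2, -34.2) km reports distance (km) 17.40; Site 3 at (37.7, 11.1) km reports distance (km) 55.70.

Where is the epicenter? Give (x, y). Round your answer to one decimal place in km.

(-10.1, -17.5)

Circle about each station: (x + 4.9)² + (y + 8.5)² = 10.39²; (x + 5.2)² + (y + 34.2)² = 17.40²; (x − 37.7)² + (y − 11.1)² = 55.70².
Subtracting pairs of circle equations eliminates x²+y² and gives linear equations (the radical axes):
-0.6 x − 51.4 y = 905.61
85.2 x + 39.2 y = -1546.30
Solving the 2×2 system: x ≈ -10.1, y ≈ -17.5 km.
Check against Site 1 (with the unrounded x, y): √((x + 4.9)²+(y + 8.5)²) = 10.39 ≈ 10.39 km. ✓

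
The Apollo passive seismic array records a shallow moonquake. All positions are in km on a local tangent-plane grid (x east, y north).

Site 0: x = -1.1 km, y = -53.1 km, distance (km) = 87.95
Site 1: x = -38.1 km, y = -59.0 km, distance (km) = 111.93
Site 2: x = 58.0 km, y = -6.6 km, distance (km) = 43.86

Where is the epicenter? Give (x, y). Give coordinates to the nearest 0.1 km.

31.7 km east, 28.5 km north

Circle about each station: (x + 1.1)² + (y + 53.1)² = 87.95²; (x + 38.1)² + (y + 59.0)² = 111.93²; (x − 58.0)² + (y + 6.6)² = 43.86².
Subtracting pairs of circle equations eliminates x²+y² and gives linear equations (the radical axes):
-74.0 x − 11.8 y = -2681.33
118.2 x + 93.0 y = 6398.24
Solving the 2×2 system: x ≈ 31.7, y ≈ 28.5 km.
Check against Site 0 (with the unrounded x, y): √((x + 1.1)²+(y + 53.1)²) = 87.97 ≈ 87.95 km. ✓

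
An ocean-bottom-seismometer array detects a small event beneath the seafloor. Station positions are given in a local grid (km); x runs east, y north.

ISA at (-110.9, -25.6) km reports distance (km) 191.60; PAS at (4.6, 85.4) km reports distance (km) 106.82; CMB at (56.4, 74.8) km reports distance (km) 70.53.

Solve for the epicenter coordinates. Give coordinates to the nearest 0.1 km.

(77.8, 7.6)

Circle about each station: (x + 110.9)² + (y + 25.6)² = 191.60²; (x − 4.6)² + (y − 85.4)² = 106.82²; (x − 56.4)² + (y − 74.8)² = 70.53².
Subtracting the ISA equation from the PAS and CMB equations removes the quadratic terms:
231.0 x + 222.0 y = 19660.20
334.6 x + 200.8 y = 27557.91
Solving the 2×2 system: x ≈ 77.8, y ≈ 7.6 km.
Check against ISA (with the unrounded x, y): √((x + 110.9)²+(y + 25.6)²) = 191.59 ≈ 191.60 km. ✓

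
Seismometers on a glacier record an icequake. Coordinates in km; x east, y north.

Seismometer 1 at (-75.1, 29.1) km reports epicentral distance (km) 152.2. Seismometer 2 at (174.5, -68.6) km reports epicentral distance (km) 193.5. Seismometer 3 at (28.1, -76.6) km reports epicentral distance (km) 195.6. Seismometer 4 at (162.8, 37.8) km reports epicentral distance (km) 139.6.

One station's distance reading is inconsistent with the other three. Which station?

Seismometer 2

Solve using three stations at a time. Using Seismometer 1, Seismometer 3, Seismometer 4 (subtract circle equations pairwise → linear system) gives (x, y) ≈ (48.5, 117.9).
Distances from that point to each station vs reported:
  Seismometer 1: calculated 152.2 vs reported 152.2 → residual 0.0 km
  Seismometer 2: calculated 225.1 vs reported 193.5 → residual 31.6 km
  Seismometer 3: calculated 195.6 vs reported 195.6 → residual 0.0 km
  Seismometer 4: calculated 139.6 vs reported 139.6 → residual 0.0 km
Seismometer 1, Seismometer 3, Seismometer 4 are mutually consistent (residuals ≈ 0); Seismometer 2 is off by 31.6 km.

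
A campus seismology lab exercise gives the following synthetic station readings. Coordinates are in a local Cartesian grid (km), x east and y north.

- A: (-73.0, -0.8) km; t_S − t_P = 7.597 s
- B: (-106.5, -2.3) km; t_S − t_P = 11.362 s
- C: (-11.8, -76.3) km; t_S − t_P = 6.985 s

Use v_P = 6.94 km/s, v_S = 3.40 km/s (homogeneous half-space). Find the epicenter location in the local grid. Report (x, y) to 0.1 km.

Distance from S−P lag: d = Δt · v_P v_S / (v_P − v_S) = Δt · (6.94·3.40)/(6.94−3.40) ≈ 6.6655·Δt.
So d_A = 50.64, d_B = 75.73, d_C = 46.56 km.
Circle about each station: (x + 73.0)² + (y + 0.8)² = 50.64²; (x + 106.5)² + (y + 2.3)² = 75.73²; (x + 11.8)² + (y + 76.3)² = 46.56².
Subtracting the A equation from the B and C equations removes the quadratic terms:
-67.0 x − 3.0 y = 2847.28
122.4 x − 151.0 y = 1027.87
Solving the 2×2 system: x ≈ -40.7, y ≈ -39.8 km.

-40.7 km east, -39.8 km north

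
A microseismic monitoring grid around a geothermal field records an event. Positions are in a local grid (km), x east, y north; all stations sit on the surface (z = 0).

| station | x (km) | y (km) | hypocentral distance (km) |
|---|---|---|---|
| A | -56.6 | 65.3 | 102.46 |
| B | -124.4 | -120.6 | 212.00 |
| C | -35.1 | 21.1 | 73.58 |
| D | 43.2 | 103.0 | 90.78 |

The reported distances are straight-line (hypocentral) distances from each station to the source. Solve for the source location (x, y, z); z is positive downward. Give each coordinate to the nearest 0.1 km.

Each station gives a sphere (x−x_i)² + (y−y_i)² + z² = d_i² (stations at z=0).
Subtracting the A sphere from B and C: z² cancels, leaving linear equations in x and y:
-135.6 x − 371.8 y = -11893.88
43.0 x − 88.4 y = -706.39
Solving: x ≈ 28.196, y ≈ 21.706 km (keep extra digits for the depth step; rounded: 28.2, 21.7).
Then from the A sphere: z² = 102.46² − (x + 56.6)² − (y − 65.3)² with x = 28.196, y = 21.706, so z ≈ 37.513 ≈ 37.5 km.

(28.2, 21.7, 37.5)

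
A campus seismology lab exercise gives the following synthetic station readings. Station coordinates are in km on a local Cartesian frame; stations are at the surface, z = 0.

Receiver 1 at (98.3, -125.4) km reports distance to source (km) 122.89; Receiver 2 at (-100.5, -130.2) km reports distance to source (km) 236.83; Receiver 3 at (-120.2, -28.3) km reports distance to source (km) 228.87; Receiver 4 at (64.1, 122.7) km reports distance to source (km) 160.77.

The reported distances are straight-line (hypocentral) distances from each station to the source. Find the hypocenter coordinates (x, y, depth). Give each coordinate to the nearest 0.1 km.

Each station gives a sphere (x−x_i)² + (y−y_i)² + z² = d_i² (stations at z=0).
Subtracting the Receiver 1 sphere from Receiver 2 and Receiver 3: z² cancels, leaving linear equations in x and y:
-397.6 x − 9.6 y = -39322.26
-437.0 x + 194.2 y = -47418.64
Solving: x ≈ 99.394, y ≈ -20.512 km (keep extra digits for the depth step; rounded: 99.4, -20.5).
Then from the Receiver 1 sphere: z² = 122.89² − (x − 98.3)² − (y + 125.4)² with x = 99.394, y = -20.512, so z ≈ 64.025 ≈ 64.0 km.

(99.4, -20.5, 64.0)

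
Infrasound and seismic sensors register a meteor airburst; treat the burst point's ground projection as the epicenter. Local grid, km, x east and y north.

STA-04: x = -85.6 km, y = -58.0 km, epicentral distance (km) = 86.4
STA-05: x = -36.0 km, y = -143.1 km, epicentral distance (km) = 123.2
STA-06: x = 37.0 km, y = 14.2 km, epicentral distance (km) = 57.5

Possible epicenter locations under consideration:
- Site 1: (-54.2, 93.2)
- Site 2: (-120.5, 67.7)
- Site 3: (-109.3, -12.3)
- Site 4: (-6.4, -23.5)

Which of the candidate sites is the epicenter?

Site 4

For each candidate, compare |candidate − station| to the reported distance:
Site 1: residuals STA-04 68.0, STA-05 113.8, STA-06 63.2 → max 113.8 km
Site 2: residuals STA-04 44.1, STA-05 103.9, STA-06 108.8 → max 108.8 km
Site 3: residuals STA-04 34.9, STA-05 26.7, STA-06 91.2 → max 91.2 km
Site 4: residuals STA-04 0.0, STA-05 0.0, STA-06 0.0 → max 0.0 km
Only Site 4 has all residuals ≈ 0.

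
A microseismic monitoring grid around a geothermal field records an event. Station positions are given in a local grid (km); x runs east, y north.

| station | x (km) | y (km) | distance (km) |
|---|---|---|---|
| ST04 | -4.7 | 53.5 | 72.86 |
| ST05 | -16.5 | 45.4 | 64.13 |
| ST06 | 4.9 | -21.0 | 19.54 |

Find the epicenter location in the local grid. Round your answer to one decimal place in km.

x ≈ -14.5 km, y ≈ -18.7 km

Circle about each station: (x + 4.7)² + (y − 53.5)² = 72.86²; (x + 16.5)² + (y − 45.4)² = 64.13²; (x − 4.9)² + (y + 21.0)² = 19.54².
Subtracting the ST04 equation from the ST05 and ST06 equations removes the quadratic terms:
-23.6 x − 16.2 y = 644.99
19.2 x − 149.0 y = 2507.44
Solving the 2×2 system: x ≈ -14.5, y ≈ -18.7 km.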